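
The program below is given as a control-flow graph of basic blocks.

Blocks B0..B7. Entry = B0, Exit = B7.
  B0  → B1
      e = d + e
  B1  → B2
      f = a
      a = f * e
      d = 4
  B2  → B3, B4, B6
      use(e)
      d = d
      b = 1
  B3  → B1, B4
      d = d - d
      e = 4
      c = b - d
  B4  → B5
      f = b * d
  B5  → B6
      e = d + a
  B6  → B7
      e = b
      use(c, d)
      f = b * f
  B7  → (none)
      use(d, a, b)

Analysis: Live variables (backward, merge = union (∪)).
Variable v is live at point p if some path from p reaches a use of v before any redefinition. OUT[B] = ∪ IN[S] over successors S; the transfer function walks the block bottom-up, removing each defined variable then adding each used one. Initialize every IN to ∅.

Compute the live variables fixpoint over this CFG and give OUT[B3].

Answer: {a, b, c, d, e}

Derivation:
Fixpoint table:
  B0: | IN={a, c, d, e} | OUT={a, c, e}
  B1: | IN={a, c, e} | OUT={a, c, d, e, f}
  B2: | IN={a, c, d, e, f} | OUT={a, b, c, d, f}
  B3: | IN={a, b, d} | OUT={a, b, c, d, e}
  B4: | IN={a, b, c, d} | OUT={a, b, c, d, f}
  B5: | IN={a, b, c, d, f} | OUT={a, b, c, d, f}
  B6: | IN={a, b, c, d, f} | OUT={a, b, d}
  B7: | IN={a, b, d} | OUT={}

Merge at B3: OUT[B3] = IN[B1] ⊔ IN[B4] = {a, b, c, d, e}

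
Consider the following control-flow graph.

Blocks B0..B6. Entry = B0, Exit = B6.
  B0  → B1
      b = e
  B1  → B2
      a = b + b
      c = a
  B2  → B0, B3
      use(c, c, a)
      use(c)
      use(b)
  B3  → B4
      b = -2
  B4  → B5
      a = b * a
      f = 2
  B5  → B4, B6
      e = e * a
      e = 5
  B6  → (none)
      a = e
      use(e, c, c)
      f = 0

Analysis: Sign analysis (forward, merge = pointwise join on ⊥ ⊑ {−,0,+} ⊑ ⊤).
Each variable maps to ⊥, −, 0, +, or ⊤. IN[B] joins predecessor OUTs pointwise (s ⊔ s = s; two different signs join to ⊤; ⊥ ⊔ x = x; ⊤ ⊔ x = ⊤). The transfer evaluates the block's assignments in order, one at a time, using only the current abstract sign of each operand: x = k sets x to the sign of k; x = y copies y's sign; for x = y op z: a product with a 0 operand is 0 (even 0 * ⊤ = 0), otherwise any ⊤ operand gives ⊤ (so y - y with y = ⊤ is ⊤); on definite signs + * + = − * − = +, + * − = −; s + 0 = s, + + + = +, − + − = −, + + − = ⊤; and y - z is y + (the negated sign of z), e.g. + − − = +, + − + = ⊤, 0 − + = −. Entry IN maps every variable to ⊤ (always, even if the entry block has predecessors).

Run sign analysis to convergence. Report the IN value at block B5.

Answer: {a: ⊤, b: -, c: ⊤, d: ⊤, e: ⊤, f: +}

Trace:
Per-block solution:
  B0:  IN=(all ⊤)  OUT=(all ⊤)
  B1:  IN=(all ⊤)  OUT=(all ⊤)
  B2:  IN=(all ⊤)  OUT=(all ⊤)
  B3:  IN=(all ⊤)  OUT={b:-; rest ⊤}
  B4:  IN={b:-; rest ⊤}  OUT={b:-, f:+; rest ⊤}
  B5:  IN={b:-, f:+; rest ⊤}  OUT={b:-, e:+, f:+; rest ⊤}
  B6:  IN={b:-, e:+, f:+; rest ⊤}  OUT={a:+, b:-, e:+, f:0; rest ⊤}

Merge at B5: IN[B5] = OUT[B4] = {a: ⊤, b: -, c: ⊤, d: ⊤, e: ⊤, f: +}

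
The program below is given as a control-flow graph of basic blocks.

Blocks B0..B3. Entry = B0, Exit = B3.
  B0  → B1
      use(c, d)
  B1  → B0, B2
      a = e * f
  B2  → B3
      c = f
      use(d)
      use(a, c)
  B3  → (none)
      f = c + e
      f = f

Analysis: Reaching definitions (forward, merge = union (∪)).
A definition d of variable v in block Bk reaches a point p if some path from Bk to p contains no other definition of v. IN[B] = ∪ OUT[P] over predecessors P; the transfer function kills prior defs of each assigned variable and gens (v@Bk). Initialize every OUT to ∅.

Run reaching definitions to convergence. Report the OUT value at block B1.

Answer: {a@B1}

Trace:
Converged values:
  B0: | IN={a@B1} | OUT={a@B1}
  B1: | IN={a@B1} | OUT={a@B1}
  B2: | IN={a@B1} | OUT={a@B1, c@B2}
  B3: | IN={a@B1, c@B2} | OUT={a@B1, c@B2, f@B3}

Merge at B1: IN[B1] = OUT[B0] = {a@B1}
Applying B1's transfer function to that IN value gives OUT[B1] (row B1 above).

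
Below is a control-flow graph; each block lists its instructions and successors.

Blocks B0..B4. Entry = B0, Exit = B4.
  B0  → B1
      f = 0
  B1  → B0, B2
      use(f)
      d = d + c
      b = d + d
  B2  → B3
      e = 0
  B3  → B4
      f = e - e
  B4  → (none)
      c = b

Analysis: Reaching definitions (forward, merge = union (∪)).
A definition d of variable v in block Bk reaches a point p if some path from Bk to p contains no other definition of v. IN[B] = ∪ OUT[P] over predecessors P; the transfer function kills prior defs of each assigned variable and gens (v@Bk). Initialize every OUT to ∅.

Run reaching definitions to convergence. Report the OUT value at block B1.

Converged values:
  B0:  IN={b@B1, d@B1, f@B0}  OUT={b@B1, d@B1, f@B0}
  B1:  IN={b@B1, d@B1, f@B0}  OUT={b@B1, d@B1, f@B0}
  B2:  IN={b@B1, d@B1, f@B0}  OUT={b@B1, d@B1, e@B2, f@B0}
  B3:  IN={b@B1, d@B1, e@B2, f@B0}  OUT={b@B1, d@B1, e@B2, f@B3}
  B4:  IN={b@B1, d@B1, e@B2, f@B3}  OUT={b@B1, c@B4, d@B1, e@B2, f@B3}

Merge at B1: IN[B1] = OUT[B0] = {b@B1, d@B1, f@B0}
Applying B1's transfer function to that IN value gives OUT[B1] (row B1 above).

Answer: {b@B1, d@B1, f@B0}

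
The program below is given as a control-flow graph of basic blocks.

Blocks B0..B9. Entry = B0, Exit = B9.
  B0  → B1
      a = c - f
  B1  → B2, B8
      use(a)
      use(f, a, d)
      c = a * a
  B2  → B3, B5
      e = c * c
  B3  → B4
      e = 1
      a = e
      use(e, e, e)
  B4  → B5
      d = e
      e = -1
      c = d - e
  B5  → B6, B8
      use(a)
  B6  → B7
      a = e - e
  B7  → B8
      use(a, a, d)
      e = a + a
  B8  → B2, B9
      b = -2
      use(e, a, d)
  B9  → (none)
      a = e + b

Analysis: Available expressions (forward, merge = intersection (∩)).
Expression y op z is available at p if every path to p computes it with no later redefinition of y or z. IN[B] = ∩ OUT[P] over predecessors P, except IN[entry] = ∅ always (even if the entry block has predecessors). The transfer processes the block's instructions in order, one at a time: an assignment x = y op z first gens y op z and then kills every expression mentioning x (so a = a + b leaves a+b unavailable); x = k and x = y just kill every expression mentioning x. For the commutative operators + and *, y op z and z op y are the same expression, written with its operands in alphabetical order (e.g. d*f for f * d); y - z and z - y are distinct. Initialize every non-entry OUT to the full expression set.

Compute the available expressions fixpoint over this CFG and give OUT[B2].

Per-block solution:
  B0:  IN={}  OUT={c-f}
  B1:  IN={c-f}  OUT={a*a}
  B2:  IN={}  OUT={c*c}
  B3:  IN={c*c}  OUT={c*c}
  B4:  IN={c*c}  OUT={d-e}
  B5:  IN={}  OUT={}
  B6:  IN={}  OUT={e-e}
  B7:  IN={e-e}  OUT={a+a}
  B8:  IN={}  OUT={}
  B9:  IN={}  OUT={b+e}

Merge at B2: IN[B2] = OUT[B1] ∩ OUT[B8] = {}
Applying B2's transfer function to that IN value gives OUT[B2] (row B2 above).

Answer: {c*c}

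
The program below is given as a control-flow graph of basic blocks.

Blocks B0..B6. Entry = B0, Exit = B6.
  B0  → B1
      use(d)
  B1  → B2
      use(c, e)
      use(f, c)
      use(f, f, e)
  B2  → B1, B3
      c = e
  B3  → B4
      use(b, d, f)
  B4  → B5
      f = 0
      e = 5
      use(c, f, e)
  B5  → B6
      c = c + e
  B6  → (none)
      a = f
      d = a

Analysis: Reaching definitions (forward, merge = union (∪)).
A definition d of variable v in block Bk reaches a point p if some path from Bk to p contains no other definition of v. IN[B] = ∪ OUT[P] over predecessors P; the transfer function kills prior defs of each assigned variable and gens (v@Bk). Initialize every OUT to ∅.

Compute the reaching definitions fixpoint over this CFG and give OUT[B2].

Per-block solution:
  B0:  IN={}  OUT={}
  B1:  IN={c@B2}  OUT={c@B2}
  B2:  IN={c@B2}  OUT={c@B2}
  B3:  IN={c@B2}  OUT={c@B2}
  B4:  IN={c@B2}  OUT={c@B2, e@B4, f@B4}
  B5:  IN={c@B2, e@B4, f@B4}  OUT={c@B5, e@B4, f@B4}
  B6:  IN={c@B5, e@B4, f@B4}  OUT={a@B6, c@B5, d@B6, e@B4, f@B4}

Merge at B2: IN[B2] = OUT[B1] = {c@B2}
Applying B2's transfer function to that IN value gives OUT[B2] (row B2 above).

Answer: {c@B2}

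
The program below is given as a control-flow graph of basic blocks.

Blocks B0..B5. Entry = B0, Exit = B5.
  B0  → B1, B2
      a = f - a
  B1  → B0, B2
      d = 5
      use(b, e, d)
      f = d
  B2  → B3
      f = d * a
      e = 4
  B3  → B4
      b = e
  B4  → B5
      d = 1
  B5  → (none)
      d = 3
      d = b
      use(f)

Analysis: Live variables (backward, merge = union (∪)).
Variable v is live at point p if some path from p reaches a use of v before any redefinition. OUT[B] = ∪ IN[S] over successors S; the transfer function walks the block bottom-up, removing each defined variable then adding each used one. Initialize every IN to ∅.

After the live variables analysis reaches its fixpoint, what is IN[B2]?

Answer: {a, d}

Trace:
Per-block solution:
  B0: | IN={a, b, d, e, f} | OUT={a, b, d, e}
  B1: | IN={a, b, e} | OUT={a, b, d, e, f}
  B2: | IN={a, d} | OUT={e, f}
  B3: | IN={e, f} | OUT={b, f}
  B4: | IN={b, f} | OUT={b, f}
  B5: | IN={b, f} | OUT={}

Merge at B2: OUT[B2] = IN[B3] = {e, f}
Applying B2's transfer function to that OUT value gives IN[B2] (row B2 above).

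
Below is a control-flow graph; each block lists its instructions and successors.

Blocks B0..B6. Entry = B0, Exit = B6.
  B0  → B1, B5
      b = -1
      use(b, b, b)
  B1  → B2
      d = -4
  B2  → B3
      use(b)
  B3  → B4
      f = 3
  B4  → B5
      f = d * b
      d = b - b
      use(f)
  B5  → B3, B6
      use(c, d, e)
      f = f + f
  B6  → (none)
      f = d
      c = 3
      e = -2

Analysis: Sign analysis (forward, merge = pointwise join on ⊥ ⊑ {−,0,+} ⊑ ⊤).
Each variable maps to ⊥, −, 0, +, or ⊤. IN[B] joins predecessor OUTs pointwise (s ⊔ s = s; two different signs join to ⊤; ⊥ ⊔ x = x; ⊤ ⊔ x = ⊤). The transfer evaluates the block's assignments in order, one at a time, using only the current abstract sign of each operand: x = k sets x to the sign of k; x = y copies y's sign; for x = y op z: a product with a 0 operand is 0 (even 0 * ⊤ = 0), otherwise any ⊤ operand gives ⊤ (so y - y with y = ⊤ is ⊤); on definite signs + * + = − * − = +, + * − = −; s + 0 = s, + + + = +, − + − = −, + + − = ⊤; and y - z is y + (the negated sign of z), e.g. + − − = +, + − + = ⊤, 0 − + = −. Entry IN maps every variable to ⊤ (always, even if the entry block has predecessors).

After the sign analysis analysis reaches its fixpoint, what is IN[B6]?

Answer: {a: ⊤, b: -, c: ⊤, d: ⊤, e: ⊤, f: ⊤}

Trace:
Fixpoint table:
  B0: | IN=(all ⊤) | OUT={b:-; rest ⊤}
  B1: | IN={b:-; rest ⊤} | OUT={b:-, d:-; rest ⊤}
  B2: | IN={b:-, d:-; rest ⊤} | OUT={b:-, d:-; rest ⊤}
  B3: | IN={b:-; rest ⊤} | OUT={b:-, f:+; rest ⊤}
  B4: | IN={b:-, f:+; rest ⊤} | OUT={b:-; rest ⊤}
  B5: | IN={b:-; rest ⊤} | OUT={b:-; rest ⊤}
  B6: | IN={b:-; rest ⊤} | OUT={b:-, c:+, e:-; rest ⊤}

Merge at B6: IN[B6] = OUT[B5] = {a: ⊤, b: -, c: ⊤, d: ⊤, e: ⊤, f: ⊤}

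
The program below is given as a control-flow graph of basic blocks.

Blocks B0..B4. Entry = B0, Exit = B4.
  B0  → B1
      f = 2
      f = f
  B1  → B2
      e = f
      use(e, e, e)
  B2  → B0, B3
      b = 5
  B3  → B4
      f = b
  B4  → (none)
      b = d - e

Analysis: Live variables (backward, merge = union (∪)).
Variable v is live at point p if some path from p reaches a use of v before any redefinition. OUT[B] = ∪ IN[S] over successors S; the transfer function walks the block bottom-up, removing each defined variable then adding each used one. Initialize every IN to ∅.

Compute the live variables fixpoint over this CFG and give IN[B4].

Per-block solution:
  B0:  IN={d}  OUT={d, f}
  B1:  IN={d, f}  OUT={d, e}
  B2:  IN={d, e}  OUT={b, d, e}
  B3:  IN={b, d, e}  OUT={d, e}
  B4:  IN={d, e}  OUT={}

B4 is the boundary node: OUT[B4] = {}
Applying B4's transfer function to that OUT value gives IN[B4] (row B4 above).

Answer: {d, e}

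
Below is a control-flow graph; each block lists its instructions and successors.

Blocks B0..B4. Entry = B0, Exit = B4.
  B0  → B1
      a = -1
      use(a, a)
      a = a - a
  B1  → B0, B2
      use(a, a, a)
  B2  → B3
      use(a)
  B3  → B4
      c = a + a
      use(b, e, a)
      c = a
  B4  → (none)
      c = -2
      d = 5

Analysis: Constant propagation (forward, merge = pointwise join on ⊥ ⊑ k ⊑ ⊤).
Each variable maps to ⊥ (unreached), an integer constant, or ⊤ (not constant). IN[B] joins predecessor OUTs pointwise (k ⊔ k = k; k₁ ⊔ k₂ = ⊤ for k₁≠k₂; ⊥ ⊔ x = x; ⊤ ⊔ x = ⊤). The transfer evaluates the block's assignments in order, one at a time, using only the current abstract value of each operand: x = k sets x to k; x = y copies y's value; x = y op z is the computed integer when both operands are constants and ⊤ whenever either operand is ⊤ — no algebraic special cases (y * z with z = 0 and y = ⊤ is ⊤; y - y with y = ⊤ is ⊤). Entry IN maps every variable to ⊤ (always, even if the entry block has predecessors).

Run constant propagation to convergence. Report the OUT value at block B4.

Fixpoint table:
  B0: | IN=(all ⊤) | OUT={a:0; rest ⊤}
  B1: | IN={a:0; rest ⊤} | OUT={a:0; rest ⊤}
  B2: | IN={a:0; rest ⊤} | OUT={a:0; rest ⊤}
  B3: | IN={a:0; rest ⊤} | OUT={a:0, c:0; rest ⊤}
  B4: | IN={a:0, c:0; rest ⊤} | OUT={a:0, c:-2, d:5; rest ⊤}

Merge at B4: IN[B4] = OUT[B3] = {a: 0, b: ⊤, c: 0, d: ⊤, e: ⊤, f: ⊤}
Applying B4's transfer function to that IN value gives OUT[B4] (row B4 above).

Answer: {a: 0, b: ⊤, c: -2, d: 5, e: ⊤, f: ⊤}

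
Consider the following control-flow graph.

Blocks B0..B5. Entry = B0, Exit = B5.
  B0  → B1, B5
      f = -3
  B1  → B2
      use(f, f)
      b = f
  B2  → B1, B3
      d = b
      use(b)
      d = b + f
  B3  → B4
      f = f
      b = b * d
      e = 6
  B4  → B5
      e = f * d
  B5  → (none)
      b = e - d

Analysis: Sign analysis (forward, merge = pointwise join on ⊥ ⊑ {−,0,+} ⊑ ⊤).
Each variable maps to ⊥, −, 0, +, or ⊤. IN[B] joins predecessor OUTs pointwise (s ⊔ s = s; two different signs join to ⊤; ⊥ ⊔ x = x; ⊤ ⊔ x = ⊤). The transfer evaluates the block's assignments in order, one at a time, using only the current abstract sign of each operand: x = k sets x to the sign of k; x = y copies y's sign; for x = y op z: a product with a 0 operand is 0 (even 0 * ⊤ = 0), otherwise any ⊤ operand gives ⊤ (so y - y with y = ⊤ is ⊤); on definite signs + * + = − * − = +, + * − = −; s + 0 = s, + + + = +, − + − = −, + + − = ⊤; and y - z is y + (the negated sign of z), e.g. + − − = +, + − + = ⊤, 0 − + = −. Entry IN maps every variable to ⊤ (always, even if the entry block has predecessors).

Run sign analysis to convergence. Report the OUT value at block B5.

Per-block solution:
  B0:   IN=(all ⊤)   OUT={f:-; rest ⊤}
  B1:   IN={f:-; rest ⊤}   OUT={b:-, f:-; rest ⊤}
  B2:   IN={b:-, f:-; rest ⊤}   OUT={b:-, d:-, f:-; rest ⊤}
  B3:   IN={b:-, d:-, f:-; rest ⊤}   OUT={b:+, d:-, e:+, f:-; rest ⊤}
  B4:   IN={b:+, d:-, e:+, f:-; rest ⊤}   OUT={b:+, d:-, e:+, f:-; rest ⊤}
  B5:   IN={f:-; rest ⊤}   OUT={f:-; rest ⊤}

Merge at B5: IN[B5] = OUT[B0] ⊔ OUT[B4] = {a: ⊤, b: ⊤, c: ⊤, d: ⊤, e: ⊤, f: -}
Applying B5's transfer function to that IN value gives OUT[B5] (row B5 above).

Answer: {a: ⊤, b: ⊤, c: ⊤, d: ⊤, e: ⊤, f: -}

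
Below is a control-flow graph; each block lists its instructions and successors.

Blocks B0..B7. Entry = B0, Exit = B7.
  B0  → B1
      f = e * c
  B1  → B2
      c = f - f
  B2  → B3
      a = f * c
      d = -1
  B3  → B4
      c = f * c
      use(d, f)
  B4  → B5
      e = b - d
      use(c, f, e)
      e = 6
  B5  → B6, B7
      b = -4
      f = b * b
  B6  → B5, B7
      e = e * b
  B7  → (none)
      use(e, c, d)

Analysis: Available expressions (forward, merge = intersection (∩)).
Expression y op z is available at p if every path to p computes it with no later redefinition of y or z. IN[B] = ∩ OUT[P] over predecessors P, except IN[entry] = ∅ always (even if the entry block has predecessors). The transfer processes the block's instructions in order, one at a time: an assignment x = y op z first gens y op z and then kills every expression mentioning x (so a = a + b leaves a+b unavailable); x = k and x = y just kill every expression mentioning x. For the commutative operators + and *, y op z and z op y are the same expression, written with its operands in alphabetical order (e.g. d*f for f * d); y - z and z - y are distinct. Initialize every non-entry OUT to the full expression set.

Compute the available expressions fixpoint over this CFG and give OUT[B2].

Converged values:
  B0:   IN={}   OUT={c*e}
  B1:   IN={c*e}   OUT={f-f}
  B2:   IN={f-f}   OUT={c*f, f-f}
  B3:   IN={c*f, f-f}   OUT={f-f}
  B4:   IN={f-f}   OUT={b-d, f-f}
  B5:   IN={}   OUT={b*b}
  B6:   IN={b*b}   OUT={b*b}
  B7:   IN={b*b}   OUT={b*b}

Merge at B2: IN[B2] = OUT[B1] = {f-f}
Applying B2's transfer function to that IN value gives OUT[B2] (row B2 above).

Answer: {c*f, f-f}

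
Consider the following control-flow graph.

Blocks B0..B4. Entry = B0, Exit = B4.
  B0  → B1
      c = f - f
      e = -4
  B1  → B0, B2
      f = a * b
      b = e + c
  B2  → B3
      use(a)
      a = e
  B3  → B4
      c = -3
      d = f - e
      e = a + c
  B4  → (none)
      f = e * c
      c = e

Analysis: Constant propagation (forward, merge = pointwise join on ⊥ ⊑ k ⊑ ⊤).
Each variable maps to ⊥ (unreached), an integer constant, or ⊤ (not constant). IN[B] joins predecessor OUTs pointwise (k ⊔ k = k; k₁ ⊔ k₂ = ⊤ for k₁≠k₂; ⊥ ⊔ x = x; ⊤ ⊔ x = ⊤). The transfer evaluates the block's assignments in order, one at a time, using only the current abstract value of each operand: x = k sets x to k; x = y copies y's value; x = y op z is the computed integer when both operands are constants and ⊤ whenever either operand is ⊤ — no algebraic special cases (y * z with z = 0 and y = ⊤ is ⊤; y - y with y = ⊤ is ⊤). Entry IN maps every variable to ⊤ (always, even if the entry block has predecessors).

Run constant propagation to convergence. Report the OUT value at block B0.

Answer: {a: ⊤, b: ⊤, c: ⊤, d: ⊤, e: -4, f: ⊤}

Working:
Per-block solution:
  B0: | IN=(all ⊤) | OUT={e:-4; rest ⊤}
  B1: | IN={e:-4; rest ⊤} | OUT={e:-4; rest ⊤}
  B2: | IN={e:-4; rest ⊤} | OUT={a:-4, e:-4; rest ⊤}
  B3: | IN={a:-4, e:-4; rest ⊤} | OUT={a:-4, c:-3, e:-7; rest ⊤}
  B4: | IN={a:-4, c:-3, e:-7; rest ⊤} | OUT={a:-4, c:-7, e:-7, f:21; rest ⊤}

Merge at B0 (entry node, so the boundary value (all ⊤) is joined with the incoming edge(s)): IN[B0] = (all ⊤) ⊔ OUT[B1] = {a: ⊤, b: ⊤, c: ⊤, d: ⊤, e: ⊤, f: ⊤}
Applying B0's transfer function to that IN value gives OUT[B0] (row B0 above).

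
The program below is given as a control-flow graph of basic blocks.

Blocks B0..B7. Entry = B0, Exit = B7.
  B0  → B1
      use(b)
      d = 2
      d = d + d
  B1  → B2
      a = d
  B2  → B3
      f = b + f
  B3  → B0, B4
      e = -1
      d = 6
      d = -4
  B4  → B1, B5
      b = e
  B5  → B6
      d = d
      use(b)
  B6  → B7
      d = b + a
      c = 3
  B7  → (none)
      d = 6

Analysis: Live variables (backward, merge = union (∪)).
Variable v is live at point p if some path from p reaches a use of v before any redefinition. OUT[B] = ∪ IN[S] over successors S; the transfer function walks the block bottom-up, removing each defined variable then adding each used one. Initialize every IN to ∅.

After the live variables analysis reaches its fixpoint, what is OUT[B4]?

Per-block solution:
  B0: | IN={b, f} | OUT={b, d, f}
  B1: | IN={b, d, f} | OUT={a, b, f}
  B2: | IN={a, b, f} | OUT={a, b, f}
  B3: | IN={a, b, f} | OUT={a, b, d, e, f}
  B4: | IN={a, d, e, f} | OUT={a, b, d, f}
  B5: | IN={a, b, d} | OUT={a, b}
  B6: | IN={a, b} | OUT={}
  B7: | IN={} | OUT={}

Merge at B4: OUT[B4] = IN[B1] ⊔ IN[B5] = {a, b, d, f}

Answer: {a, b, d, f}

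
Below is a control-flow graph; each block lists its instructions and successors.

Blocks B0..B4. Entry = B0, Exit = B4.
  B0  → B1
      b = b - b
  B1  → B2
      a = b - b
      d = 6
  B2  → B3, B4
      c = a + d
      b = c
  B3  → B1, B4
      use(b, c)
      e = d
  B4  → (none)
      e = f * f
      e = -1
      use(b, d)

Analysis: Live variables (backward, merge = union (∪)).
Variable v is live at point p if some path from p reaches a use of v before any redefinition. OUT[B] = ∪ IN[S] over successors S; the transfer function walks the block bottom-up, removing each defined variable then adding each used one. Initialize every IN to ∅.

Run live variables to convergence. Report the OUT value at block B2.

Answer: {b, c, d, f}

Derivation:
Fixpoint table:
  B0: | IN={b, f} | OUT={b, f}
  B1: | IN={b, f} | OUT={a, d, f}
  B2: | IN={a, d, f} | OUT={b, c, d, f}
  B3: | IN={b, c, d, f} | OUT={b, d, f}
  B4: | IN={b, d, f} | OUT={}

Merge at B2: OUT[B2] = IN[B3] ⊔ IN[B4] = {b, c, d, f}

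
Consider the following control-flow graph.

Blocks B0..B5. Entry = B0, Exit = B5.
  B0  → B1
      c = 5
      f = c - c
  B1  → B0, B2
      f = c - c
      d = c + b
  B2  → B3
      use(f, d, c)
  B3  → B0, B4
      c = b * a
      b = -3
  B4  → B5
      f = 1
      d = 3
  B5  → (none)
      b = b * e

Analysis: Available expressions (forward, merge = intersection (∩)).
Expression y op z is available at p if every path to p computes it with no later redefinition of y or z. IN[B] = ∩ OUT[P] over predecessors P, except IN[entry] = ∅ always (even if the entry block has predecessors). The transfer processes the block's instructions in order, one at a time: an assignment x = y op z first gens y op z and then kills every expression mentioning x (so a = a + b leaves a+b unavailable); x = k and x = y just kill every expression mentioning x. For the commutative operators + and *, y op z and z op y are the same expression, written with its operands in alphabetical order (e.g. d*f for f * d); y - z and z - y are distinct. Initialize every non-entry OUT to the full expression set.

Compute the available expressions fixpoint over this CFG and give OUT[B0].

Converged values:
  B0: | IN={} | OUT={c-c}
  B1: | IN={c-c} | OUT={b+c, c-c}
  B2: | IN={b+c, c-c} | OUT={b+c, c-c}
  B3: | IN={b+c, c-c} | OUT={}
  B4: | IN={} | OUT={}
  B5: | IN={} | OUT={}

Merge at B0 (entry node, so the boundary value {} is joined with the incoming edge(s)): IN[B0] = {} ∩ OUT[B1] ∩ OUT[B3] = {}
Applying B0's transfer function to that IN value gives OUT[B0] (row B0 above).

Answer: {c-c}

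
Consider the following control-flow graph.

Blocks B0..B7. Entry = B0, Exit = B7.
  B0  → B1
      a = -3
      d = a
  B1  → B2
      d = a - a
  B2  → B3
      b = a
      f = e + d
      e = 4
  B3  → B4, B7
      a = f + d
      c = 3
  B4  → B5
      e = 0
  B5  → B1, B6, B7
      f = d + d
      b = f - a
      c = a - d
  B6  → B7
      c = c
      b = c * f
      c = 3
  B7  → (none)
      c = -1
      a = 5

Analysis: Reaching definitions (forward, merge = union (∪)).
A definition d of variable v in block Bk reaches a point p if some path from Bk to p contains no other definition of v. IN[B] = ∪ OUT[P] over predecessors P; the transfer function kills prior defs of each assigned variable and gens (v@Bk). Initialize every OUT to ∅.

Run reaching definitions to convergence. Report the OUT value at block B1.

Answer: {a@B0, a@B3, b@B5, c@B5, d@B1, e@B4, f@B5}

Working:
Converged values:
  B0:  IN={}  OUT={a@B0, d@B0}
  B1:  IN={a@B0, a@B3, b@B5, c@B5, d@B0, d@B1, e@B4, f@B5}  OUT={a@B0, a@B3, b@B5, c@B5, d@B1, e@B4, f@B5}
  B2:  IN={a@B0, a@B3, b@B5, c@B5, d@B1, e@B4, f@B5}  OUT={a@B0, a@B3, b@B2, c@B5, d@B1, e@B2, f@B2}
  B3:  IN={a@B0, a@B3, b@B2, c@B5, d@B1, e@B2, f@B2}  OUT={a@B3, b@B2, c@B3, d@B1, e@B2, f@B2}
  B4:  IN={a@B3, b@B2, c@B3, d@B1, e@B2, f@B2}  OUT={a@B3, b@B2, c@B3, d@B1, e@B4, f@B2}
  B5:  IN={a@B3, b@B2, c@B3, d@B1, e@B4, f@B2}  OUT={a@B3, b@B5, c@B5, d@B1, e@B4, f@B5}
  B6:  IN={a@B3, b@B5, c@B5, d@B1, e@B4, f@B5}  OUT={a@B3, b@B6, c@B6, d@B1, e@B4, f@B5}
  B7:  IN={a@B3, b@B2, b@B5, b@B6, c@B3, c@B5, c@B6, d@B1, e@B2, e@B4, f@B2, f@B5}  OUT={a@B7, b@B2, b@B5, b@B6, c@B7, d@B1, e@B2, e@B4, f@B2, f@B5}

Merge at B1: IN[B1] = OUT[B0] ⊔ OUT[B5] = {a@B0, a@B3, b@B5, c@B5, d@B0, d@B1, e@B4, f@B5}
Applying B1's transfer function to that IN value gives OUT[B1] (row B1 above).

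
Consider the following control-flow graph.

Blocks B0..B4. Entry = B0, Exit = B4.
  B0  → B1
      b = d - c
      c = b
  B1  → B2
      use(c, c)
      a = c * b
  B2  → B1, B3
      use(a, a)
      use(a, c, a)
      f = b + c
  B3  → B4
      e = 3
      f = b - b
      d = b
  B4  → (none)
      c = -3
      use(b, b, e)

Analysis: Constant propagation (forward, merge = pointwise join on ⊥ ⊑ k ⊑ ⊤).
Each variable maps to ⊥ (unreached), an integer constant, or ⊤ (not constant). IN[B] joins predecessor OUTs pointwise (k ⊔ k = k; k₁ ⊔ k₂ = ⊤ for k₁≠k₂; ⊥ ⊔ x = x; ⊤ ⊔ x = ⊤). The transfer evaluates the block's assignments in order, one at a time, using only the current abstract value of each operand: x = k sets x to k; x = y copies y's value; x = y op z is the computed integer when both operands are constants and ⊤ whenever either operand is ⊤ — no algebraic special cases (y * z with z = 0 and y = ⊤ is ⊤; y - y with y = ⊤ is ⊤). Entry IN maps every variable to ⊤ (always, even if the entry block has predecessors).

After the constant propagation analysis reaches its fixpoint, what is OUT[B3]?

Converged values:
  B0:  IN=(all ⊤)  OUT=(all ⊤)
  B1:  IN=(all ⊤)  OUT=(all ⊤)
  B2:  IN=(all ⊤)  OUT=(all ⊤)
  B3:  IN=(all ⊤)  OUT={e:3; rest ⊤}
  B4:  IN={e:3; rest ⊤}  OUT={c:-3, e:3; rest ⊤}

Merge at B3: IN[B3] = OUT[B2] = {a: ⊤, b: ⊤, c: ⊤, d: ⊤, e: ⊤, f: ⊤}
Applying B3's transfer function to that IN value gives OUT[B3] (row B3 above).

Answer: {a: ⊤, b: ⊤, c: ⊤, d: ⊤, e: 3, f: ⊤}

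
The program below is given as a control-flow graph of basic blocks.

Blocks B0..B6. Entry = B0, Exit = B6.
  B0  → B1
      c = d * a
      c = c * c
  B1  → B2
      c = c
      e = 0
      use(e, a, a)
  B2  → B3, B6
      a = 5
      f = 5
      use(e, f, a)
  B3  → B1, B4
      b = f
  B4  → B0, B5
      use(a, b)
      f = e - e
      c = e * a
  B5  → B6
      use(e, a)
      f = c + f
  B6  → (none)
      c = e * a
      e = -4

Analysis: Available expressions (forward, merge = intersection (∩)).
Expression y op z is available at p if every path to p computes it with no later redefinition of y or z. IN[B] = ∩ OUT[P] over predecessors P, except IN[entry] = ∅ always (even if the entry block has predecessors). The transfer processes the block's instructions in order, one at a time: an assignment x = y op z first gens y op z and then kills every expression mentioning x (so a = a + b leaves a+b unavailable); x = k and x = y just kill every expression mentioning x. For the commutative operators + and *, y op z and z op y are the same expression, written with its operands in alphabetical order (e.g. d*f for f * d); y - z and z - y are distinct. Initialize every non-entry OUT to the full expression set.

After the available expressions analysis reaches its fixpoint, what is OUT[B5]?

Converged values:
  B0:   IN={}   OUT={a*d}
  B1:   IN={}   OUT={}
  B2:   IN={}   OUT={}
  B3:   IN={}   OUT={}
  B4:   IN={}   OUT={a*e, e-e}
  B5:   IN={a*e, e-e}   OUT={a*e, e-e}
  B6:   IN={}   OUT={}

Merge at B5: IN[B5] = OUT[B4] = {a*e, e-e}
Applying B5's transfer function to that IN value gives OUT[B5] (row B5 above).

Answer: {a*e, e-e}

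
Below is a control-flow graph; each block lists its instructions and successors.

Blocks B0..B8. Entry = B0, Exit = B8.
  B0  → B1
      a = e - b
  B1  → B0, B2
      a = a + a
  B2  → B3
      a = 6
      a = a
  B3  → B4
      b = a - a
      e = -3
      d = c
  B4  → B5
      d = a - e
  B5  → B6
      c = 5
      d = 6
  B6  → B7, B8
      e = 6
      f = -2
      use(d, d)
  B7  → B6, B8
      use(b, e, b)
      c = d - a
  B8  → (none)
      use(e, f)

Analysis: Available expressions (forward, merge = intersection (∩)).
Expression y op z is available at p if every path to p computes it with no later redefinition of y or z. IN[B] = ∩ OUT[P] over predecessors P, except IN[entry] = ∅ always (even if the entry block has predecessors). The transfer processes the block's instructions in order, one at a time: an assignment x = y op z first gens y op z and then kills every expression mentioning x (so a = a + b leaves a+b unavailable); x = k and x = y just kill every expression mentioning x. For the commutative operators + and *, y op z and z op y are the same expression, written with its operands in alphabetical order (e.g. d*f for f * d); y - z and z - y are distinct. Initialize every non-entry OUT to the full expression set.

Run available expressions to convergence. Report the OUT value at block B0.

Converged values:
  B0:   IN={}   OUT={e-b}
  B1:   IN={e-b}   OUT={e-b}
  B2:   IN={e-b}   OUT={e-b}
  B3:   IN={e-b}   OUT={a-a}
  B4:   IN={a-a}   OUT={a-a, a-e}
  B5:   IN={a-a, a-e}   OUT={a-a, a-e}
  B6:   IN={a-a}   OUT={a-a}
  B7:   IN={a-a}   OUT={a-a, d-a}
  B8:   IN={a-a}   OUT={a-a}

Merge at B0 (entry node, so the boundary value {} is joined with the incoming edge(s)): IN[B0] = {} ∩ OUT[B1] = {}
Applying B0's transfer function to that IN value gives OUT[B0] (row B0 above).

Answer: {e-b}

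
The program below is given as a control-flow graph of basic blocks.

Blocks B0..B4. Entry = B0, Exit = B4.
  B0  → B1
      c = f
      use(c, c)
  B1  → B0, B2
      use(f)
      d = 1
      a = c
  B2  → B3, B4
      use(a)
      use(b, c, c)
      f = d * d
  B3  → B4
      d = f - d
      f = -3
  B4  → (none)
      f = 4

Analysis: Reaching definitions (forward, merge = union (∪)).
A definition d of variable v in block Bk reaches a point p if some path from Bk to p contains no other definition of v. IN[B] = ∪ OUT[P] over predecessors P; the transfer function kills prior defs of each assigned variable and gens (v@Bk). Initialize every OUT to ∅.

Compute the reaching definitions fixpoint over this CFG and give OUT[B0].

Answer: {a@B1, c@B0, d@B1}

Working:
Fixpoint table:
  B0:  IN={a@B1, c@B0, d@B1}  OUT={a@B1, c@B0, d@B1}
  B1:  IN={a@B1, c@B0, d@B1}  OUT={a@B1, c@B0, d@B1}
  B2:  IN={a@B1, c@B0, d@B1}  OUT={a@B1, c@B0, d@B1, f@B2}
  B3:  IN={a@B1, c@B0, d@B1, f@B2}  OUT={a@B1, c@B0, d@B3, f@B3}
  B4:  IN={a@B1, c@B0, d@B1, d@B3, f@B2, f@B3}  OUT={a@B1, c@B0, d@B1, d@B3, f@B4}

Merge at B0 (entry node, so the boundary value {} is joined with the incoming edge(s)): IN[B0] = {} ⊔ OUT[B1] = {a@B1, c@B0, d@B1}
Applying B0's transfer function to that IN value gives OUT[B0] (row B0 above).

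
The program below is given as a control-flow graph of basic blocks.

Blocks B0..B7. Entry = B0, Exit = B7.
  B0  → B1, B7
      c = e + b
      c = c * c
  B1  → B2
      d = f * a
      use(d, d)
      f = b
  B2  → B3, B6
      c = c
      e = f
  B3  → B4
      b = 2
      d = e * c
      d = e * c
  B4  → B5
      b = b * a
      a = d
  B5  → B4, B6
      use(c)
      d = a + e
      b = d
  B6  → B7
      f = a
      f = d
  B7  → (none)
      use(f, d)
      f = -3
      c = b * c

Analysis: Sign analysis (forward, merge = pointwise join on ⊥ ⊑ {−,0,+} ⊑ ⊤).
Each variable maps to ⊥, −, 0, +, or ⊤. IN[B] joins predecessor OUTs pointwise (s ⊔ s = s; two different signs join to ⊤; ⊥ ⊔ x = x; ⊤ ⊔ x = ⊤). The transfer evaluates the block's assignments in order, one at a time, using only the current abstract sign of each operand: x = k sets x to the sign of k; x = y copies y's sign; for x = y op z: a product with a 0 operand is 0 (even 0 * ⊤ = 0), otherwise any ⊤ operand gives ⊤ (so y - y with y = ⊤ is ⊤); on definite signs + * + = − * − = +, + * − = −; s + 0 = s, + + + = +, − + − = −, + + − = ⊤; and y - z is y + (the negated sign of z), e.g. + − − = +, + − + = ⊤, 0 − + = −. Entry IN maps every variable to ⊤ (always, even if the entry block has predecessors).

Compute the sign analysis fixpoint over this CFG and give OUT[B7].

Per-block solution:
  B0:   IN=(all ⊤)   OUT=(all ⊤)
  B1:   IN=(all ⊤)   OUT=(all ⊤)
  B2:   IN=(all ⊤)   OUT=(all ⊤)
  B3:   IN=(all ⊤)   OUT={b:+; rest ⊤}
  B4:   IN=(all ⊤)   OUT=(all ⊤)
  B5:   IN=(all ⊤)   OUT=(all ⊤)
  B6:   IN=(all ⊤)   OUT=(all ⊤)
  B7:   IN=(all ⊤)   OUT={f:-; rest ⊤}

Merge at B7: IN[B7] = OUT[B0] ⊔ OUT[B6] = {a: ⊤, b: ⊤, c: ⊤, d: ⊤, e: ⊤, f: ⊤}
Applying B7's transfer function to that IN value gives OUT[B7] (row B7 above).

Answer: {a: ⊤, b: ⊤, c: ⊤, d: ⊤, e: ⊤, f: -}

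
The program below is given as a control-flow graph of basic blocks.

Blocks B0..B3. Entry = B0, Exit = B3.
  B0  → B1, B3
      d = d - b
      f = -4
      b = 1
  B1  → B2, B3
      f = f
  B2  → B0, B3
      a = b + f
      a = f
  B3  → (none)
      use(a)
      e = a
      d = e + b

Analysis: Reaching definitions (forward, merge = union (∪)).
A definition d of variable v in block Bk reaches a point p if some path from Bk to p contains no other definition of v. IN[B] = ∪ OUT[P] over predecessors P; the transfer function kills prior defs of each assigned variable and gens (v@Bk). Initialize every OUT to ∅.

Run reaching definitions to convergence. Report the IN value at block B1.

Answer: {a@B2, b@B0, d@B0, f@B0}

Derivation:
Fixpoint table:
  B0: | IN={a@B2, b@B0, d@B0, f@B1} | OUT={a@B2, b@B0, d@B0, f@B0}
  B1: | IN={a@B2, b@B0, d@B0, f@B0} | OUT={a@B2, b@B0, d@B0, f@B1}
  B2: | IN={a@B2, b@B0, d@B0, f@B1} | OUT={a@B2, b@B0, d@B0, f@B1}
  B3: | IN={a@B2, b@B0, d@B0, f@B0, f@B1} | OUT={a@B2, b@B0, d@B3, e@B3, f@B0, f@B1}

Merge at B1: IN[B1] = OUT[B0] = {a@B2, b@B0, d@B0, f@B0}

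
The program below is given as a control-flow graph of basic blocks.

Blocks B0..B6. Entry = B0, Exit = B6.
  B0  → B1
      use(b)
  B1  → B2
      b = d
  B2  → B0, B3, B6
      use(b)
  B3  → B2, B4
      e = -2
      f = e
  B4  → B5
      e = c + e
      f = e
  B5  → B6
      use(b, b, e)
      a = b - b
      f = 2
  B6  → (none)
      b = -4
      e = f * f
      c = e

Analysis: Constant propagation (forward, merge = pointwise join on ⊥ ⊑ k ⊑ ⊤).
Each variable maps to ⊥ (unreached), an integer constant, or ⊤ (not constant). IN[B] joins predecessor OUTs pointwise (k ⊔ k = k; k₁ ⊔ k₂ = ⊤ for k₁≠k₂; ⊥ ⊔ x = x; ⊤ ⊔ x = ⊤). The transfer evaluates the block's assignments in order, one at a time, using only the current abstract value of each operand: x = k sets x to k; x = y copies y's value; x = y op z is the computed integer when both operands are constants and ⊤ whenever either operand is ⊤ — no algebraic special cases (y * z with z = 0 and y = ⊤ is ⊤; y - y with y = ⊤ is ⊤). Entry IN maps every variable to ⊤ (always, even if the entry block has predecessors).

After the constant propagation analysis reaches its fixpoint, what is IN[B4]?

Answer: {a: ⊤, b: ⊤, c: ⊤, d: ⊤, e: -2, f: -2}

Trace:
Per-block solution:
  B0:   IN=(all ⊤)   OUT=(all ⊤)
  B1:   IN=(all ⊤)   OUT=(all ⊤)
  B2:   IN=(all ⊤)   OUT=(all ⊤)
  B3:   IN=(all ⊤)   OUT={e:-2, f:-2; rest ⊤}
  B4:   IN={e:-2, f:-2; rest ⊤}   OUT=(all ⊤)
  B5:   IN=(all ⊤)   OUT={f:2; rest ⊤}
  B6:   IN=(all ⊤)   OUT={b:-4; rest ⊤}

Merge at B4: IN[B4] = OUT[B3] = {a: ⊤, b: ⊤, c: ⊤, d: ⊤, e: -2, f: -2}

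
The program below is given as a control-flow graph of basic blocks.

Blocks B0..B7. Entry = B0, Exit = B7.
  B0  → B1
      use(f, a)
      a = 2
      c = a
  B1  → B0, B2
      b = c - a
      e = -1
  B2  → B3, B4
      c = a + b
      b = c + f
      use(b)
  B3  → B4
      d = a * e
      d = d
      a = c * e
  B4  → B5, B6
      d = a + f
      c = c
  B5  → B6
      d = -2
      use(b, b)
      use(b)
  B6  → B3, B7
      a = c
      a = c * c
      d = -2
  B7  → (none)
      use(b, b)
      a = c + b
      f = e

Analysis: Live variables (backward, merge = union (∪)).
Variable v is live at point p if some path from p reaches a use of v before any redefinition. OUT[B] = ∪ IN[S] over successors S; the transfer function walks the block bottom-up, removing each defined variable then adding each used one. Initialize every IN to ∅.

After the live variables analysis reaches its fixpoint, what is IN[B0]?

Answer: {a, f}

Working:
Per-block solution:
  B0:   IN={a, f}   OUT={a, c, f}
  B1:   IN={a, c, f}   OUT={a, b, e, f}
  B2:   IN={a, b, e, f}   OUT={a, b, c, e, f}
  B3:   IN={a, b, c, e, f}   OUT={a, b, c, e, f}
  B4:   IN={a, b, c, e, f}   OUT={b, c, e, f}
  B5:   IN={b, c, e, f}   OUT={b, c, e, f}
  B6:   IN={b, c, e, f}   OUT={a, b, c, e, f}
  B7:   IN={b, c, e}   OUT={}

Merge at B0: OUT[B0] = IN[B1] = {a, c, f}
Applying B0's transfer function to that OUT value gives IN[B0] (row B0 above).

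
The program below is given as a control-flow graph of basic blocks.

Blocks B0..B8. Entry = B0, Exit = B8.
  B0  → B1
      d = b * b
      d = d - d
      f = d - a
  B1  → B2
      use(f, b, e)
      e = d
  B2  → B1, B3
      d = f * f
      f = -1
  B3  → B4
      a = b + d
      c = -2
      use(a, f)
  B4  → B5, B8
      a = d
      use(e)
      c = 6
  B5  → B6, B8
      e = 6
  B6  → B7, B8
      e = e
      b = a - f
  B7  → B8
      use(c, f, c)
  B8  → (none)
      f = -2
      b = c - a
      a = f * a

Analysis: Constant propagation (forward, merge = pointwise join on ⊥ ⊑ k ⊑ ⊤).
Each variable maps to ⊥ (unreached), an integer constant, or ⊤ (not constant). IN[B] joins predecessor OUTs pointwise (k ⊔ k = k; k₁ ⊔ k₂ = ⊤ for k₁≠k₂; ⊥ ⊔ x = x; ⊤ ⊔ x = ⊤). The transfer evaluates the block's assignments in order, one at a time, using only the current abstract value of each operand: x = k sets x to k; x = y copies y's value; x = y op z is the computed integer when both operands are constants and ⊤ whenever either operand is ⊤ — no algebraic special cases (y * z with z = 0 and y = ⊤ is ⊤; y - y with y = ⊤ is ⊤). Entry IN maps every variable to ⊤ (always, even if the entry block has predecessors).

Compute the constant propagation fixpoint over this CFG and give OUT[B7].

Answer: {a: ⊤, b: ⊤, c: 6, d: ⊤, e: 6, f: -1}

Working:
Per-block solution:
  B0: | IN=(all ⊤) | OUT=(all ⊤)
  B1: | IN=(all ⊤) | OUT=(all ⊤)
  B2: | IN=(all ⊤) | OUT={f:-1; rest ⊤}
  B3: | IN={f:-1; rest ⊤} | OUT={c:-2, f:-1; rest ⊤}
  B4: | IN={c:-2, f:-1; rest ⊤} | OUT={c:6, f:-1; rest ⊤}
  B5: | IN={c:6, f:-1; rest ⊤} | OUT={c:6, e:6, f:-1; rest ⊤}
  B6: | IN={c:6, e:6, f:-1; rest ⊤} | OUT={c:6, e:6, f:-1; rest ⊤}
  B7: | IN={c:6, e:6, f:-1; rest ⊤} | OUT={c:6, e:6, f:-1; rest ⊤}
  B8: | IN={c:6, f:-1; rest ⊤} | OUT={c:6, f:-2; rest ⊤}

Merge at B7: IN[B7] = OUT[B6] = {a: ⊤, b: ⊤, c: 6, d: ⊤, e: 6, f: -1}
Applying B7's transfer function to that IN value gives OUT[B7] (row B7 above).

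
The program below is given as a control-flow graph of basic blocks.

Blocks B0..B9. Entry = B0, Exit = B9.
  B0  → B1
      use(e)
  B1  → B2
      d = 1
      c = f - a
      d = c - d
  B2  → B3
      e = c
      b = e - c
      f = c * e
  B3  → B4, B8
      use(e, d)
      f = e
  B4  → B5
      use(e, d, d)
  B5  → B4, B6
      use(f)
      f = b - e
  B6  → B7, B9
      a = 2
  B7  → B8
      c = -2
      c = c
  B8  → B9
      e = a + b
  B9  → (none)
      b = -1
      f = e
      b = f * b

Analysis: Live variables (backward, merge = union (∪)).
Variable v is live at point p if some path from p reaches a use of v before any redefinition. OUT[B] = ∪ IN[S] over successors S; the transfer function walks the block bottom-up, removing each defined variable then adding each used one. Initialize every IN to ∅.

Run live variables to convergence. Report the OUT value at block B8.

Answer: {e}

Derivation:
Per-block solution:
  B0:   IN={a, e, f}   OUT={a, f}
  B1:   IN={a, f}   OUT={a, c, d}
  B2:   IN={a, c, d}   OUT={a, b, d, e}
  B3:   IN={a, b, d, e}   OUT={a, b, d, e, f}
  B4:   IN={b, d, e, f}   OUT={b, d, e, f}
  B5:   IN={b, d, e, f}   OUT={b, d, e, f}
  B6:   IN={b, e}   OUT={a, b, e}
  B7:   IN={a, b}   OUT={a, b}
  B8:   IN={a, b}   OUT={e}
  B9:   IN={e}   OUT={}

Merge at B8: OUT[B8] = IN[B9] = {e}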